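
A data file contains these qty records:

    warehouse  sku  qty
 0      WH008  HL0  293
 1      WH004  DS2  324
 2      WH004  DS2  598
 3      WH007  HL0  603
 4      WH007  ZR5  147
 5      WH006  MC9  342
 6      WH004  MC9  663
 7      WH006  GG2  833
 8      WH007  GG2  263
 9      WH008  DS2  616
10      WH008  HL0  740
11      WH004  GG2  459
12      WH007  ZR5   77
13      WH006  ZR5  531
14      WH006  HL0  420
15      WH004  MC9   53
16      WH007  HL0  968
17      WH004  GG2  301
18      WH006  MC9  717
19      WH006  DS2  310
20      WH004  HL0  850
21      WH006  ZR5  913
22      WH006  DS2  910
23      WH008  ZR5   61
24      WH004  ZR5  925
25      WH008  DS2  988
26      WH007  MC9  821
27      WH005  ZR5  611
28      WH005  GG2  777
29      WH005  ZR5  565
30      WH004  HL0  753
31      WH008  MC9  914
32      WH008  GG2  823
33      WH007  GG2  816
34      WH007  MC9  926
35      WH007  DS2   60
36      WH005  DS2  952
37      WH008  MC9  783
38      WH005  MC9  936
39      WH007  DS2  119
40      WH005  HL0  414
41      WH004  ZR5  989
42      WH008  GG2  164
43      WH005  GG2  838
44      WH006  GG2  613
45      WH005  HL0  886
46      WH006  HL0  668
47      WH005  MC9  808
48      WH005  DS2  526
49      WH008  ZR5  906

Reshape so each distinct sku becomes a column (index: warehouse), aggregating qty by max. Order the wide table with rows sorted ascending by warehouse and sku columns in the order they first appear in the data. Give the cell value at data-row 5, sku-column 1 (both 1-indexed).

740

With rows sorted ascending by warehouse, row 5 is warehouse=WH008. sku columns in first-appearance order: HL0, DS2, ZR5, MC9, GG2; column 1 is HL0.
Long rows with warehouse=WH008, sku=HL0: max(293, 740) = 740.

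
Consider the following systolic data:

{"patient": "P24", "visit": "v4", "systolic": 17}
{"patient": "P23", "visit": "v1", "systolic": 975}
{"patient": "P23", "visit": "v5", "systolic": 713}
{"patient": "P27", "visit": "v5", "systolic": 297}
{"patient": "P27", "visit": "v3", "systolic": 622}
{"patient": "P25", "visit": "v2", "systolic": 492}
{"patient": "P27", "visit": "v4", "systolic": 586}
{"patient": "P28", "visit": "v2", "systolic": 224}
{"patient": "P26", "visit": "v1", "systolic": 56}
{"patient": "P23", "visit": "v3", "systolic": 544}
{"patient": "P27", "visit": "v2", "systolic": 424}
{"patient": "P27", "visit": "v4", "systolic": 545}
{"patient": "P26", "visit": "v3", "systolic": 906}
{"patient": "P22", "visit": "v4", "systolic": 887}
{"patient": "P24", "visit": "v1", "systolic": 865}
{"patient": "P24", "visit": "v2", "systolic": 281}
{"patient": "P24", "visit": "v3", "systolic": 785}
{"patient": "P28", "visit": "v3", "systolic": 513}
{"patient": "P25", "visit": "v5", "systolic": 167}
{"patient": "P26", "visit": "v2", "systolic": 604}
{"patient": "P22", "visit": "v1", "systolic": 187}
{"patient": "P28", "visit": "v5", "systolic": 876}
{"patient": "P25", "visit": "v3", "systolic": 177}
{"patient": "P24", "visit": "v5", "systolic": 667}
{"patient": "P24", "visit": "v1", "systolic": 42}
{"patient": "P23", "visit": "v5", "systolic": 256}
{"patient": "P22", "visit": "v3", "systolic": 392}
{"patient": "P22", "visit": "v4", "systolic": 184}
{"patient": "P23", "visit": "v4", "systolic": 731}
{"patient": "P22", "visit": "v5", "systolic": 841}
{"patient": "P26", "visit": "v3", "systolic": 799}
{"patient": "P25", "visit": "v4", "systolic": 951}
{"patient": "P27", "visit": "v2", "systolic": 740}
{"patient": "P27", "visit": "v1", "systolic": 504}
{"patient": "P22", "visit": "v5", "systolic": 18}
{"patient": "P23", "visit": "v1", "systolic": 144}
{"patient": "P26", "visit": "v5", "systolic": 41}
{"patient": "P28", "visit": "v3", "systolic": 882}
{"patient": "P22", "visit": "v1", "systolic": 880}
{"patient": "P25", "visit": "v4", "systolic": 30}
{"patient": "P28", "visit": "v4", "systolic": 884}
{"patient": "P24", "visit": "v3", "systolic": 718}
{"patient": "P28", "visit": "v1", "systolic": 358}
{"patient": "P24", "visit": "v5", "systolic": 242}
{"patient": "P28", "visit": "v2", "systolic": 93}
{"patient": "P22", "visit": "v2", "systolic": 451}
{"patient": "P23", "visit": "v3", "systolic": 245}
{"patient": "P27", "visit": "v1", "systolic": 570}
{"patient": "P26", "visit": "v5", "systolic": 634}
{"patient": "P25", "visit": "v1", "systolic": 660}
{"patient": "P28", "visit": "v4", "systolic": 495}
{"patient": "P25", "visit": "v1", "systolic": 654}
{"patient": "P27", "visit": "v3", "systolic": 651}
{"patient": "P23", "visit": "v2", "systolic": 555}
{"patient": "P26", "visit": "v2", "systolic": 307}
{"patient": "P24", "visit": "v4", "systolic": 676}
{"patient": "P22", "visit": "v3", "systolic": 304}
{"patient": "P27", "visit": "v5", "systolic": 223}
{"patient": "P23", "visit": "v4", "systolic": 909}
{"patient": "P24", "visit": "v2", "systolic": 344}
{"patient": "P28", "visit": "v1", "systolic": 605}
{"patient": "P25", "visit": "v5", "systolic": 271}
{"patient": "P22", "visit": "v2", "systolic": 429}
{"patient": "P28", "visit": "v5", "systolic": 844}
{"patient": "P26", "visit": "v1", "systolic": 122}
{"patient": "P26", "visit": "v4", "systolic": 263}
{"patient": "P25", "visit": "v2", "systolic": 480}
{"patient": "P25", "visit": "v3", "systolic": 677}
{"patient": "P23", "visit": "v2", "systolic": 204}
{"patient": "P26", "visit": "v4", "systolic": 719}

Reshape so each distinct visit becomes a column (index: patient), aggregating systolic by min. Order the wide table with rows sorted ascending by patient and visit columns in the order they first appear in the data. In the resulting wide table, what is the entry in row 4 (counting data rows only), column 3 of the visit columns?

With rows sorted ascending by patient, row 4 is patient=P25. visit columns in first-appearance order: v4, v1, v5, v3, v2; column 3 is v5.
Long rows with patient=P25, visit=v5: min(167, 271) = 167.

167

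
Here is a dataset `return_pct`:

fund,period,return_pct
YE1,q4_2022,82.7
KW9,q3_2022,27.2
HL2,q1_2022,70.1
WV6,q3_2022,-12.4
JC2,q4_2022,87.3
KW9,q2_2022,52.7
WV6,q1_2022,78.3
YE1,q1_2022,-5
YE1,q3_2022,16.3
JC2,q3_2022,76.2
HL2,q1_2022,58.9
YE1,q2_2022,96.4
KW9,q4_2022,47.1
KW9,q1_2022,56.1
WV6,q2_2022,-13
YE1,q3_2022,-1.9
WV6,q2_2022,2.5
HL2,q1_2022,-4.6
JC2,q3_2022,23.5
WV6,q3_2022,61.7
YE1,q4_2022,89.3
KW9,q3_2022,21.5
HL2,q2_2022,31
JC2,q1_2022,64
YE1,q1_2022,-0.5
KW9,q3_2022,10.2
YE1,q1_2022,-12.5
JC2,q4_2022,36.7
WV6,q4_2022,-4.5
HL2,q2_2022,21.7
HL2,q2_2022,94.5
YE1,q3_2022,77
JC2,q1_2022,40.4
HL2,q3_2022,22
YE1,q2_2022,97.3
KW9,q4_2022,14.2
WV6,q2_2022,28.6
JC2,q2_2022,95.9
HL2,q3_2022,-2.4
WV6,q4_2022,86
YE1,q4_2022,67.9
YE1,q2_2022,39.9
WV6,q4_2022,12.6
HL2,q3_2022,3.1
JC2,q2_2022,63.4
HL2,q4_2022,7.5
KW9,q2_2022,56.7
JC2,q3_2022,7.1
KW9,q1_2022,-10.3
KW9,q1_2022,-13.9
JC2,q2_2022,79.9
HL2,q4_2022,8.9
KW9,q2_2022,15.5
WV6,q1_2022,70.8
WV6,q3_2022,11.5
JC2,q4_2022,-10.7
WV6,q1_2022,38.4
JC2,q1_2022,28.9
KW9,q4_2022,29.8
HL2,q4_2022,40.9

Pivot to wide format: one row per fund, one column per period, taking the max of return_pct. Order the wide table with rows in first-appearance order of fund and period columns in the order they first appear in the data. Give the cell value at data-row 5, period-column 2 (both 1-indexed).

With rows in first-appearance order of fund, row 5 is fund=JC2. period columns in first-appearance order: q4_2022, q3_2022, q1_2022, q2_2022; column 2 is q3_2022.
Long rows with fund=JC2, period=q3_2022: max(76.2, 23.5, 7.1) = 76.2.

76.2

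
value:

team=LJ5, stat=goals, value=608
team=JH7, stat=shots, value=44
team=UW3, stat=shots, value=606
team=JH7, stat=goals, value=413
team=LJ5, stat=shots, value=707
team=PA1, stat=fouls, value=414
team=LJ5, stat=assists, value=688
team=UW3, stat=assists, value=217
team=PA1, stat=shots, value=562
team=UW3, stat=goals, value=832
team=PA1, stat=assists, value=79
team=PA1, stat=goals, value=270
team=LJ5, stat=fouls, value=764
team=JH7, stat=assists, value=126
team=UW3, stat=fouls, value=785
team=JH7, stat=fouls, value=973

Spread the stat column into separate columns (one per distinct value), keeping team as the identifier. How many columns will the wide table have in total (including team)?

5

1 column for team plus 4 distinct stat values → 5 columns.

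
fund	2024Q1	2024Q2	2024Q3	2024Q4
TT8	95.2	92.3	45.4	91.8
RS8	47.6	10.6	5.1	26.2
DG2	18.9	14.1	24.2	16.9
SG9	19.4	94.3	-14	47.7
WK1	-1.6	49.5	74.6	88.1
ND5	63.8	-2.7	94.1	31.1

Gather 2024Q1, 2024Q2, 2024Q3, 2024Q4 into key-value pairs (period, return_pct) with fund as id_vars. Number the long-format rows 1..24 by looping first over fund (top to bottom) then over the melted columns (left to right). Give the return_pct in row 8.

24 rows total (6 × 4). Row 8: index ⌊(8-1)/4⌋ = 1 into fund → RS8; (8-1) mod 4 = 3 into the melted columns → 2024Q4.
So row 8 is (RS8, 2024Q4, 26.2); return_pct = 26.2.

26.2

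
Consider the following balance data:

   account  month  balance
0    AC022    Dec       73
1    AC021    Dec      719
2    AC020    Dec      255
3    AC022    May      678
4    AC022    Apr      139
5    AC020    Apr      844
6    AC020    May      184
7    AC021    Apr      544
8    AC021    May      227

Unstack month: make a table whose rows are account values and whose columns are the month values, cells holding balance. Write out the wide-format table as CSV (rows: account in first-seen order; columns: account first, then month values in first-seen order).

Columns: account plus the 3 distinct month values (Dec, May, Apr).
For example, row AC022 column Dec takes balance=73 from the long row (AC022, Dec).

account,Dec,May,Apr
AC022,73,678,139
AC021,719,227,544
AC020,255,184,844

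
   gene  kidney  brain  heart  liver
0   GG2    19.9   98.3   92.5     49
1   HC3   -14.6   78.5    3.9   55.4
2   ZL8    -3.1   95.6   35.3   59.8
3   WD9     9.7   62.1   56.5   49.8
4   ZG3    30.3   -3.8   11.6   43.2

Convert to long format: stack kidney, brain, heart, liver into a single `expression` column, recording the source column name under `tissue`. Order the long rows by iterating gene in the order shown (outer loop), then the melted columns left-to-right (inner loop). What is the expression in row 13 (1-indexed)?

9.7

20 rows total (5 × 4). Row 13: index ⌊(13-1)/4⌋ = 3 into gene → WD9; (13-1) mod 4 = 0 into the melted columns → kidney.
So row 13 is (WD9, kidney, 9.7); expression = 9.7.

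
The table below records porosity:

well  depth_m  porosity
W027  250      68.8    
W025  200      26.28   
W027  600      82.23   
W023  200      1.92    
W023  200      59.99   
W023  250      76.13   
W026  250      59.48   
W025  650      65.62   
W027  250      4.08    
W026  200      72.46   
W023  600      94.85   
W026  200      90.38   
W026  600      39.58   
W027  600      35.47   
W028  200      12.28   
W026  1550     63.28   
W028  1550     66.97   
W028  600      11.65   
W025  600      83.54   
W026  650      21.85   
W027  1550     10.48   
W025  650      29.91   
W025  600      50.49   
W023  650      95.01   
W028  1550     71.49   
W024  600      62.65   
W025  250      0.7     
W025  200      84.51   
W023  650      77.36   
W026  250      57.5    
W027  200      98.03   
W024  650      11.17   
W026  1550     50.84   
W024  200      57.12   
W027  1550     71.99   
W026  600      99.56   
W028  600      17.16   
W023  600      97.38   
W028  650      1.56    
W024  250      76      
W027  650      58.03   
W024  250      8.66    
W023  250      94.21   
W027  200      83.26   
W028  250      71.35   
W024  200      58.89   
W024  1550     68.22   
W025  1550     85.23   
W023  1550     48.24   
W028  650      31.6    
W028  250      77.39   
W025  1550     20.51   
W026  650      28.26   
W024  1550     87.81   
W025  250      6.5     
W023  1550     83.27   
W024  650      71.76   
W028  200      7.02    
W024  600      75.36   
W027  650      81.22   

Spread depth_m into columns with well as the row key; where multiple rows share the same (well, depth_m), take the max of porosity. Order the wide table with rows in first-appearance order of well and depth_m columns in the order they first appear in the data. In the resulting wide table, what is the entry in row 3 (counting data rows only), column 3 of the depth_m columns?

97.38

With rows in first-appearance order of well, row 3 is well=W023. depth_m columns in first-appearance order: 250, 200, 600, 650, 1550; column 3 is 600.
Long rows with well=W023, depth_m=600: max(94.85, 97.38) = 97.38.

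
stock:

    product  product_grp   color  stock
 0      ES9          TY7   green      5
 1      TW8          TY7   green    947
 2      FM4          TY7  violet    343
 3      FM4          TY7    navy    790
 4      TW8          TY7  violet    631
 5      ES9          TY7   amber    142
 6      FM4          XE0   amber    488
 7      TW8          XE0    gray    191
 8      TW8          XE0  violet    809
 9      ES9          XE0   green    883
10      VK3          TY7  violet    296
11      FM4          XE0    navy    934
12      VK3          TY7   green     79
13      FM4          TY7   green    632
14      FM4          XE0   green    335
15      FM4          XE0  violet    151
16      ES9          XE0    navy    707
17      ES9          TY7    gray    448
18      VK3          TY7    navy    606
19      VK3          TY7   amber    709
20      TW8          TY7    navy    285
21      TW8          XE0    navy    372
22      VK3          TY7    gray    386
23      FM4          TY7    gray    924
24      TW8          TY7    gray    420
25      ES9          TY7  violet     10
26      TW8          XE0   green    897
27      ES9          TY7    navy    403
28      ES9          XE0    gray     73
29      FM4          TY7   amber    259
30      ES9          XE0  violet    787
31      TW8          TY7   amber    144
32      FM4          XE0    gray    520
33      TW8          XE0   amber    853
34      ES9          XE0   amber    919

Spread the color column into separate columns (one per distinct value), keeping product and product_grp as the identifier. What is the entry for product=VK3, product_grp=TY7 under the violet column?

Wide layout: rows indexed by product and product_grp, columns are the 5 distinct color values (green, violet, navy, amber, gray).
Cell (product=VK3, product_grp=TY7, color=violet) draws from the long row where product=VK3, product_grp=TY7 and color=violet, which has stock=296.

296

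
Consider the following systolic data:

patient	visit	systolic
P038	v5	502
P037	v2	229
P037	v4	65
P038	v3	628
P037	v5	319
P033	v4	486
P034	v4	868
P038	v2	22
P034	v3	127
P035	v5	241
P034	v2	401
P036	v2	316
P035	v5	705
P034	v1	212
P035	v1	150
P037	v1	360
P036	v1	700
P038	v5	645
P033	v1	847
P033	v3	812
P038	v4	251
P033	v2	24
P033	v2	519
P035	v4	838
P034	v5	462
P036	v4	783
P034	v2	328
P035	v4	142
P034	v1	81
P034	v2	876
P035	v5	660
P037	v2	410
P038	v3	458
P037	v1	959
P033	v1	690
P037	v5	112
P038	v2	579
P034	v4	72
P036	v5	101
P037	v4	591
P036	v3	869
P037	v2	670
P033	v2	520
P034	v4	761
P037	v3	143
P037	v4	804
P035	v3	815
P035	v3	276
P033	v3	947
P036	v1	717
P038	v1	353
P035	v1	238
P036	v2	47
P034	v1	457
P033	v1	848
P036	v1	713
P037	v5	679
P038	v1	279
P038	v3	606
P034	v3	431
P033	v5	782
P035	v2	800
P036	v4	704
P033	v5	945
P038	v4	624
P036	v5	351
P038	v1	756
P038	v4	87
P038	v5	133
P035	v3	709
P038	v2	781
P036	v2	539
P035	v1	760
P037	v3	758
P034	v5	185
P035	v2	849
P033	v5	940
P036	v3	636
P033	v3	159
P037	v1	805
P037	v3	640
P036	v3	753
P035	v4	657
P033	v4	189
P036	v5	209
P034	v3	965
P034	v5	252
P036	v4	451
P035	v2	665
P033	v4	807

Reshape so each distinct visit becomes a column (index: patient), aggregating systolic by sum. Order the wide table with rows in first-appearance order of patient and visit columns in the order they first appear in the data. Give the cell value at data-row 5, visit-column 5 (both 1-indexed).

With rows in first-appearance order of patient, row 5 is patient=P035. visit columns in first-appearance order: v5, v2, v4, v3, v1; column 5 is v1.
Long rows with patient=P035, visit=v1: 150 + 238 + 760 = 1148.

1148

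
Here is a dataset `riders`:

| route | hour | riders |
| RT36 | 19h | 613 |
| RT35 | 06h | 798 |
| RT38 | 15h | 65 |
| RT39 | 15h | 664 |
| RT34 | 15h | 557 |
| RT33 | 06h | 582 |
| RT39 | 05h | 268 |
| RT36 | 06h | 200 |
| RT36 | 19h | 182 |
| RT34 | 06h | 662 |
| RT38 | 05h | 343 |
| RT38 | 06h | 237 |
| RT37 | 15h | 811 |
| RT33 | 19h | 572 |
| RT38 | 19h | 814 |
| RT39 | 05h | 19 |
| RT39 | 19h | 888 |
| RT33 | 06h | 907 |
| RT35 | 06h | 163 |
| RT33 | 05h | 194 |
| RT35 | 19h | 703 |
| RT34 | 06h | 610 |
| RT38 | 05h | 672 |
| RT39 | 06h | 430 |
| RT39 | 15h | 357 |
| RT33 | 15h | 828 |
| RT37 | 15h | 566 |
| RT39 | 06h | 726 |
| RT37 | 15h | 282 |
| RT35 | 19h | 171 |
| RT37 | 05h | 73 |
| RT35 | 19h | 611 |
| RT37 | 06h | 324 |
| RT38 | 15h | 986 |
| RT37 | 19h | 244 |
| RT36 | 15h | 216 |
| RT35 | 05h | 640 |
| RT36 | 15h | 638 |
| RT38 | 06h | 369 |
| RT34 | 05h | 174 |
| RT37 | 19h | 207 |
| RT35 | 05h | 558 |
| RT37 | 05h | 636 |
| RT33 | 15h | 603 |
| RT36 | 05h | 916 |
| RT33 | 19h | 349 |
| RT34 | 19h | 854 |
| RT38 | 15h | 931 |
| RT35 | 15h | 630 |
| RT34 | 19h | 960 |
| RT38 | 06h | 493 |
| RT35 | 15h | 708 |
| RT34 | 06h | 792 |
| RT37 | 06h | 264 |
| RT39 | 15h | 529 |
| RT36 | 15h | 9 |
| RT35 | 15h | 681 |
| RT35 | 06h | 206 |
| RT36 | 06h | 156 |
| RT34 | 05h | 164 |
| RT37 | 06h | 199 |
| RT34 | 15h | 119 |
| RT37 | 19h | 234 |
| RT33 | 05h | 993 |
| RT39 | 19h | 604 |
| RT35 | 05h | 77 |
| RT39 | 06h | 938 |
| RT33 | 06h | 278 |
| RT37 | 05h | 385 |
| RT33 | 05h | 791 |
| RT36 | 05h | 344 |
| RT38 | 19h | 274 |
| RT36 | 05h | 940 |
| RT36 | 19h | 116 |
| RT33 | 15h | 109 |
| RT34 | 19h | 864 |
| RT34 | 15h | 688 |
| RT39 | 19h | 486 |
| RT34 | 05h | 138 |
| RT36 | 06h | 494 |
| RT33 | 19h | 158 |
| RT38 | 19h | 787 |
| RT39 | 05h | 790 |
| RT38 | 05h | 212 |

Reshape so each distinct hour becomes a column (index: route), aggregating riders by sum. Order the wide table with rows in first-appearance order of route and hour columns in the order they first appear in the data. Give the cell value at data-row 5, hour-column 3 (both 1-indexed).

With rows in first-appearance order of route, row 5 is route=RT34. hour columns in first-appearance order: 19h, 06h, 15h, 05h; column 3 is 15h.
Long rows with route=RT34, hour=15h: 557 + 119 + 688 = 1364.

1364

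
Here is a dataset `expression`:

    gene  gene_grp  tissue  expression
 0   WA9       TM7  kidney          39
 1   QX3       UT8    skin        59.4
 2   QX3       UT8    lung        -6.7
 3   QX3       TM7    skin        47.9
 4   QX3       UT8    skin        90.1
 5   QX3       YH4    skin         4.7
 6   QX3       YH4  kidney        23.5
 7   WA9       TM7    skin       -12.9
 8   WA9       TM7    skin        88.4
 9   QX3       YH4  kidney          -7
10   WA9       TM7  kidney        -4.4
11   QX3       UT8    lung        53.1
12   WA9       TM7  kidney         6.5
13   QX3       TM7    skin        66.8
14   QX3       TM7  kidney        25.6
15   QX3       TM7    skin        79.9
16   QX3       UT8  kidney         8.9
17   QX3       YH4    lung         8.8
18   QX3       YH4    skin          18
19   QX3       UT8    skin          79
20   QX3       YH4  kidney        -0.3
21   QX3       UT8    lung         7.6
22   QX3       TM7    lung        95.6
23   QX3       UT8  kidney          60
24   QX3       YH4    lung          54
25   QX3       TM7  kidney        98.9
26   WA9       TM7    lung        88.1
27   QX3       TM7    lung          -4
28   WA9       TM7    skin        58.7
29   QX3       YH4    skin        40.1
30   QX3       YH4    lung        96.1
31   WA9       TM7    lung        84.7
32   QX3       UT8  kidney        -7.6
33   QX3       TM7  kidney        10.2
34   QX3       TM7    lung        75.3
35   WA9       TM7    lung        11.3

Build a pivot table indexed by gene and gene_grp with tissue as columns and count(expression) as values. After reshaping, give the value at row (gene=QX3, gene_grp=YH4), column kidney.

3

Rows with gene=QX3, gene_grp=YH4 and tissue=kidney: expression values are 23.5, -7, -0.3.
3 rows match — count = 3.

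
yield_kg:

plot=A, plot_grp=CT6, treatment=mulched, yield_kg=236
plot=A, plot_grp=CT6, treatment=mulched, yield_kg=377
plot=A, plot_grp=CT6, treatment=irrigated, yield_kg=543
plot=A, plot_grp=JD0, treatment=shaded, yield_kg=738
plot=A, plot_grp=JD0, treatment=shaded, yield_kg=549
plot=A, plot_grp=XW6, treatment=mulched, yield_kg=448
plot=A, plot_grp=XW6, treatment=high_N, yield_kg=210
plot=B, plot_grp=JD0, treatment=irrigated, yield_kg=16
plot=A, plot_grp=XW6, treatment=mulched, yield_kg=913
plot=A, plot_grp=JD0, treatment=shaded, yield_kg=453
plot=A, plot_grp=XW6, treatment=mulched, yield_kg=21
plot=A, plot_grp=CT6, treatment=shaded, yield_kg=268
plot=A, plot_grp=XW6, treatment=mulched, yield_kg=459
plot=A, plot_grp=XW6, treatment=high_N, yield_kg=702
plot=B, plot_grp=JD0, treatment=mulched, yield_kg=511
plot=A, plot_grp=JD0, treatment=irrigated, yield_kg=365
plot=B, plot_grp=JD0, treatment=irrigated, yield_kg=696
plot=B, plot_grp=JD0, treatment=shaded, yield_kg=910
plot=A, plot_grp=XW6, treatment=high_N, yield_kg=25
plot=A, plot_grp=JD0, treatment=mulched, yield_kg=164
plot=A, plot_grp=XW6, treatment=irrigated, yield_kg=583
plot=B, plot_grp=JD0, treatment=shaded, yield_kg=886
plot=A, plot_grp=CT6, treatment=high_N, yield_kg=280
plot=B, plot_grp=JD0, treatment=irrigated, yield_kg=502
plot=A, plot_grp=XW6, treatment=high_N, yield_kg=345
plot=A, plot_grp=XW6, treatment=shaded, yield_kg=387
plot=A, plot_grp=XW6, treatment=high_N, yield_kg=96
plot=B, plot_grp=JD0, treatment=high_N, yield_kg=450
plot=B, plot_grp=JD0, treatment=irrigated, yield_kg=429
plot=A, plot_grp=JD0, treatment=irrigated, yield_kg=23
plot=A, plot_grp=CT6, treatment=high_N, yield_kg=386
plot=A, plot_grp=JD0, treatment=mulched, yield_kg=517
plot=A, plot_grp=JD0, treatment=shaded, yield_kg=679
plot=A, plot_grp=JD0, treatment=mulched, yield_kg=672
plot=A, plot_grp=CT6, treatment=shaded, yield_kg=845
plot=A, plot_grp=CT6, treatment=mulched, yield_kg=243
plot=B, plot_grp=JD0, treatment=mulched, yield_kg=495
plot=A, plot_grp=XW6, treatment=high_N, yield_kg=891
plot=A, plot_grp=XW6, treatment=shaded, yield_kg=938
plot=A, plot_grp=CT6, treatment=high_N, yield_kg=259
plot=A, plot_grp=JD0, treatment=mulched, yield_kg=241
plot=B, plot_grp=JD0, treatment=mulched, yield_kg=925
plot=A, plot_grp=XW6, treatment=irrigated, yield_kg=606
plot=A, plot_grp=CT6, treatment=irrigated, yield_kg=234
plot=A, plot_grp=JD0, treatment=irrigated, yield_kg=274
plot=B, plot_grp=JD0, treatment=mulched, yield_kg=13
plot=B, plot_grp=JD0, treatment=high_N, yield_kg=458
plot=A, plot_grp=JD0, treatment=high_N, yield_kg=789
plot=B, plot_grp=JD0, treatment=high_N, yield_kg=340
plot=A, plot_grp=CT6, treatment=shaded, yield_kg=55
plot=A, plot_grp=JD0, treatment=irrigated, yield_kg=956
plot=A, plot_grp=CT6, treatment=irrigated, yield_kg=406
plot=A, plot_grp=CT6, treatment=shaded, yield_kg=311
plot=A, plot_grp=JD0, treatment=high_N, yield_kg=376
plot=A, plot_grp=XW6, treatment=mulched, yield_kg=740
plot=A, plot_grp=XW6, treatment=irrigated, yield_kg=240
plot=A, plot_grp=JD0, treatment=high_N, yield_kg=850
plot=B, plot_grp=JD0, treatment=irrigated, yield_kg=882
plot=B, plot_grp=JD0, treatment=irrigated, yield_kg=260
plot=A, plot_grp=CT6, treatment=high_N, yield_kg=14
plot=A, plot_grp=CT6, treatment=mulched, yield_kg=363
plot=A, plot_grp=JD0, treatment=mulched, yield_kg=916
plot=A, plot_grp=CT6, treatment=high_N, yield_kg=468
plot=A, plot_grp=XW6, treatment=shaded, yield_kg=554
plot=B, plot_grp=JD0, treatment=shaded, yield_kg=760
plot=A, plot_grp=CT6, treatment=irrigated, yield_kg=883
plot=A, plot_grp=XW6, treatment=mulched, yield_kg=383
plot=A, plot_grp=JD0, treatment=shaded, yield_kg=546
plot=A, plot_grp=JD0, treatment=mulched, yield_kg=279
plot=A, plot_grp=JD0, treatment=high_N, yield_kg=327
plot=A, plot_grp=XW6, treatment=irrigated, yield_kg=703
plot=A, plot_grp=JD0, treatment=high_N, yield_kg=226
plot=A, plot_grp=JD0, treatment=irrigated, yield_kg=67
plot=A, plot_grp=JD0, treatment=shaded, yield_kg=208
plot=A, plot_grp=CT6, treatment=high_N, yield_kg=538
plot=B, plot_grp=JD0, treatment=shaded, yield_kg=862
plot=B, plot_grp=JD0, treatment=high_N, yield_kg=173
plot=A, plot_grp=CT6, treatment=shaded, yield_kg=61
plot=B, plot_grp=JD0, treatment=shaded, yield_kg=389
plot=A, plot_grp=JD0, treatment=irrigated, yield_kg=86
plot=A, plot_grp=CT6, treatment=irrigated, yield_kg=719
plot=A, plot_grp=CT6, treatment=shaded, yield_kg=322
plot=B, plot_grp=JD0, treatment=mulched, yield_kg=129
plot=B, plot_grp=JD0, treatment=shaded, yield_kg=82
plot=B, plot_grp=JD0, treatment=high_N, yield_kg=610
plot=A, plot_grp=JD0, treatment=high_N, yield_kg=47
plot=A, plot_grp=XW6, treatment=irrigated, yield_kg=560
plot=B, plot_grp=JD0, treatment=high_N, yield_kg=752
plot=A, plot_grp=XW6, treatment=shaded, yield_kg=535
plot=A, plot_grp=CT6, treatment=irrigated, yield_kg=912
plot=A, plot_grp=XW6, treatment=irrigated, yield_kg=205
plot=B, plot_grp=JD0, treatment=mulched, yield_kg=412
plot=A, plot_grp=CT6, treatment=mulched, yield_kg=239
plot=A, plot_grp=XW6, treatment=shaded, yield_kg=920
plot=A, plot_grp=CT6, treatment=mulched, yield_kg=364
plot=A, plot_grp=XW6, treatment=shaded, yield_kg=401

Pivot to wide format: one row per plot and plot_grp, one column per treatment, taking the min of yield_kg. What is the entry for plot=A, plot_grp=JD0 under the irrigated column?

Rows with plot=A, plot_grp=JD0 and treatment=irrigated: yield_kg values are 365, 23, 274, 956, 67, 86.
min(365, 23, 274, 956, 67, 86) = 23.

23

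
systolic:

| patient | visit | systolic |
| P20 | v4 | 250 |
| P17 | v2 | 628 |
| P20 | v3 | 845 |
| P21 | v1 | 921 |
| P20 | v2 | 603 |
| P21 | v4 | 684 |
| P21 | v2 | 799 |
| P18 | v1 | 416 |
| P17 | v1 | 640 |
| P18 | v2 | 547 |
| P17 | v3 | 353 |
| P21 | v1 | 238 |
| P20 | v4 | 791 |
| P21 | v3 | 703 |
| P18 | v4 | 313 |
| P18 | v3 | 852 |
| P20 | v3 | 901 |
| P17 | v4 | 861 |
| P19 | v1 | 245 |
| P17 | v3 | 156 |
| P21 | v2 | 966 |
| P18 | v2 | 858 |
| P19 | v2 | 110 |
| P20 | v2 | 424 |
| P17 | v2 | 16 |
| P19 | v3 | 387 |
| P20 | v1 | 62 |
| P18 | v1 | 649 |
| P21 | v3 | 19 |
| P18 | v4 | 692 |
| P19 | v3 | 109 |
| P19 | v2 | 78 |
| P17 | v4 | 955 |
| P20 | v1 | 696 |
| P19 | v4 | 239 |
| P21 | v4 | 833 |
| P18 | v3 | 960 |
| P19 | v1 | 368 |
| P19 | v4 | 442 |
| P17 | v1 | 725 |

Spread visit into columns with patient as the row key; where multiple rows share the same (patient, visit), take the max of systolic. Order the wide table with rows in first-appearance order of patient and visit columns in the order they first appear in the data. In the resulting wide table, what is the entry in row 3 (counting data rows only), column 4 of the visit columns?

921

With rows in first-appearance order of patient, row 3 is patient=P21. visit columns in first-appearance order: v4, v2, v3, v1; column 4 is v1.
Long rows with patient=P21, visit=v1: max(921, 238) = 921.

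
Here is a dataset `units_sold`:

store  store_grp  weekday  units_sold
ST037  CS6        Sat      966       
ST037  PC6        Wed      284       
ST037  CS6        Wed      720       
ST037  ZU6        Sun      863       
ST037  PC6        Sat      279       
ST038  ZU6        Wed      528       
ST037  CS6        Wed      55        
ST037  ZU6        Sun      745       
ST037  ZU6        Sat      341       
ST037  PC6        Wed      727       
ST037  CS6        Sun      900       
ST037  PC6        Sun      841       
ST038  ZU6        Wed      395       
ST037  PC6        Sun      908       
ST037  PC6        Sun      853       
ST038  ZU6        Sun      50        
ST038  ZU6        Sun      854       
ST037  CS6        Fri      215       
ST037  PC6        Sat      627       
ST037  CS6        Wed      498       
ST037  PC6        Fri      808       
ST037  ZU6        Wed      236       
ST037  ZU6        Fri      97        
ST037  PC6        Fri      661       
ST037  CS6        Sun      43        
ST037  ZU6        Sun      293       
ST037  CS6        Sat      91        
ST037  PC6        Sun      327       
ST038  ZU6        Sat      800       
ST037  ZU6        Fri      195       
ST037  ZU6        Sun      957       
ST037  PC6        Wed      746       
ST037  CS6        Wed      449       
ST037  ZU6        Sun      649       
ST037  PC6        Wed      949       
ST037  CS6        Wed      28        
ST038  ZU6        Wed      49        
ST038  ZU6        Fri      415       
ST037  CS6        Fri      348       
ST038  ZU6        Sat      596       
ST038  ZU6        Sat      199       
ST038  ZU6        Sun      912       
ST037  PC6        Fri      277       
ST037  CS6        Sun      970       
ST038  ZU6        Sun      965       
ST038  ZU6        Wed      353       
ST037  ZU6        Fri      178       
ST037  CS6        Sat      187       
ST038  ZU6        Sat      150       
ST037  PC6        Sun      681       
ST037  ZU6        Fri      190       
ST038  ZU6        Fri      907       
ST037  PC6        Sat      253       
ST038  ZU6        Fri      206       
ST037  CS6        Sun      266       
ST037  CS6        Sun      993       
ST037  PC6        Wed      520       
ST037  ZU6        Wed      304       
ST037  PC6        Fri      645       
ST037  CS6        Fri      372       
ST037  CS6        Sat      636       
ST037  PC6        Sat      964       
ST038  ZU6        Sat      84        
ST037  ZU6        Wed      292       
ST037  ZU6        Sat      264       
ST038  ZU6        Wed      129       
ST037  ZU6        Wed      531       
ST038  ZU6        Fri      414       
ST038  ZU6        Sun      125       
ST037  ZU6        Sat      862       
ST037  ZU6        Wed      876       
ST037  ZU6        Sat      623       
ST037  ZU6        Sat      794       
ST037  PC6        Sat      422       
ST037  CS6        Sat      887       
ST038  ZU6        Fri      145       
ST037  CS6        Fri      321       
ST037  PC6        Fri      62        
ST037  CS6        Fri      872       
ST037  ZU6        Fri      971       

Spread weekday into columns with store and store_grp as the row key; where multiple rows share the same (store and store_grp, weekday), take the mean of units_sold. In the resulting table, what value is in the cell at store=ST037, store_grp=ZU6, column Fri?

326.20

Rows with store=ST037, store_grp=ZU6 and weekday=Fri: units_sold values are 97, 195, 178, 190, 971.
(97 + 195 + 178 + 190 + 971) / 5 = 326.20.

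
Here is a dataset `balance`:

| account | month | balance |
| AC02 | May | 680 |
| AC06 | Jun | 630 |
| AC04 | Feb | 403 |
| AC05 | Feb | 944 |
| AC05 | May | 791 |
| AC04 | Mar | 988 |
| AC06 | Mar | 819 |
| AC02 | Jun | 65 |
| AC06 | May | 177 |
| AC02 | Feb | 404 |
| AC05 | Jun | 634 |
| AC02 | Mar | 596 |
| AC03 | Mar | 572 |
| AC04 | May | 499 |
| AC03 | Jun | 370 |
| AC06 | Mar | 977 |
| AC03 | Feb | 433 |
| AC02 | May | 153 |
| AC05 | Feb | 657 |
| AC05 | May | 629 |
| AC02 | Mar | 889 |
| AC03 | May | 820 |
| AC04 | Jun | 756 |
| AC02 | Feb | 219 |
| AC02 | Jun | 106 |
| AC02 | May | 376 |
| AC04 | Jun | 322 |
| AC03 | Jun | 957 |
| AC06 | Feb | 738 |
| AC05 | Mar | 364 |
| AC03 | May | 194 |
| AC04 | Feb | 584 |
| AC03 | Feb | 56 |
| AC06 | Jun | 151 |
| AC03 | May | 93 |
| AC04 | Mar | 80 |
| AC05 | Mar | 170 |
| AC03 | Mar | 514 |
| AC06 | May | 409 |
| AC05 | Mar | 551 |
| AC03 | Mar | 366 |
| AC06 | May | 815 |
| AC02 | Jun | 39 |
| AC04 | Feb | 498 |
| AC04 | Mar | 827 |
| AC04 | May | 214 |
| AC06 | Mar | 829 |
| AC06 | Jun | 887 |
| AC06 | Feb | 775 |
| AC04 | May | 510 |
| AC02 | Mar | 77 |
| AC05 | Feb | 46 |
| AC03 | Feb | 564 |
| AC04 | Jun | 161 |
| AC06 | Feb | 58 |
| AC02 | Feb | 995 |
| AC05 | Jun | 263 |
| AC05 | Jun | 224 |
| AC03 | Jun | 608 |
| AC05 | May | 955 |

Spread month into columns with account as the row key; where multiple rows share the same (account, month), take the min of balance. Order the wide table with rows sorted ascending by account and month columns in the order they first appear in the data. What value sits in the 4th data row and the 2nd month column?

With rows sorted ascending by account, row 4 is account=AC05. month columns in first-appearance order: May, Jun, Feb, Mar; column 2 is Jun.
Long rows with account=AC05, month=Jun: min(634, 263, 224) = 224.

224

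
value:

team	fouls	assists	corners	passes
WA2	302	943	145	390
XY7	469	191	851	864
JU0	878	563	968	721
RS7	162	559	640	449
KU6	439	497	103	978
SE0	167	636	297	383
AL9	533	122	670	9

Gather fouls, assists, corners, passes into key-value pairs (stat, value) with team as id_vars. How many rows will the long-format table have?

7 team values × 4 melted columns = 28 rows.

28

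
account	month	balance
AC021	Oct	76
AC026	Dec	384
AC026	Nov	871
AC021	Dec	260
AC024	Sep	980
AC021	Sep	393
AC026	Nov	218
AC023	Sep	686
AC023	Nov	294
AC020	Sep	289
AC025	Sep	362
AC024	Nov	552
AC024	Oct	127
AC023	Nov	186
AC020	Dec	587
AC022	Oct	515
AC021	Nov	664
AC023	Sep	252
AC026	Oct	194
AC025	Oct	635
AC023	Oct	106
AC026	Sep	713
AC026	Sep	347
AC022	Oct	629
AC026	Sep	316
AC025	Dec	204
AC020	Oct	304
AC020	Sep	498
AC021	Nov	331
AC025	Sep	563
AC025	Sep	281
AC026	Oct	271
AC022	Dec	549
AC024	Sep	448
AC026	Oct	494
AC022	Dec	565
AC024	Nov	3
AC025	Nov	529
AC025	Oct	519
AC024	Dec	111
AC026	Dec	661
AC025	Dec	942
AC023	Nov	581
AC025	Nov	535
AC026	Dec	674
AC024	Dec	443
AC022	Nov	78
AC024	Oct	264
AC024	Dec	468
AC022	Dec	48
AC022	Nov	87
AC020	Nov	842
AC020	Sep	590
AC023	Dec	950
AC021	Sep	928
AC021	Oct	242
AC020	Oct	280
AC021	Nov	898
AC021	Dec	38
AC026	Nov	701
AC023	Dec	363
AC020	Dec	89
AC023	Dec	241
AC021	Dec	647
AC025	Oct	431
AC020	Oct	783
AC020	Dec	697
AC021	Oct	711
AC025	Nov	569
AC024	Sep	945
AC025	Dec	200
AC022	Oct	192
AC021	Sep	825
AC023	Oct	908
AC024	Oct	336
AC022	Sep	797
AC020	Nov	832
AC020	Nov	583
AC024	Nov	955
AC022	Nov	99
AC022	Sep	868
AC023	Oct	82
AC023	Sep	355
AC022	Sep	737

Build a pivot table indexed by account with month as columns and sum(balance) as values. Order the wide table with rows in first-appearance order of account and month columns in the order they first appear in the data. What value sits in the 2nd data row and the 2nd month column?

1719

With rows in first-appearance order of account, row 2 is account=AC026. month columns in first-appearance order: Oct, Dec, Nov, Sep; column 2 is Dec.
Long rows with account=AC026, month=Dec: 384 + 661 + 674 = 1719.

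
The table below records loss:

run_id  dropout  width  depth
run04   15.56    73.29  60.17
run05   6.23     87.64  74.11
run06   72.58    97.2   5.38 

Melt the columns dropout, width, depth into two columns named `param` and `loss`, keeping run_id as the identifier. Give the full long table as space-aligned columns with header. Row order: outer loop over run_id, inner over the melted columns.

Each (run_id, column) pair becomes one row: 3 × 3 = 9 rows.
For example, (run04, dropout) → loss=15.56.

run_id  param    loss 
run04   dropout  15.56
run04   width    73.29
run04   depth    60.17
run05   dropout  6.23 
run05   width    87.64
run05   depth    74.11
run06   dropout  72.58
run06   width    97.2 
run06   depth    5.38 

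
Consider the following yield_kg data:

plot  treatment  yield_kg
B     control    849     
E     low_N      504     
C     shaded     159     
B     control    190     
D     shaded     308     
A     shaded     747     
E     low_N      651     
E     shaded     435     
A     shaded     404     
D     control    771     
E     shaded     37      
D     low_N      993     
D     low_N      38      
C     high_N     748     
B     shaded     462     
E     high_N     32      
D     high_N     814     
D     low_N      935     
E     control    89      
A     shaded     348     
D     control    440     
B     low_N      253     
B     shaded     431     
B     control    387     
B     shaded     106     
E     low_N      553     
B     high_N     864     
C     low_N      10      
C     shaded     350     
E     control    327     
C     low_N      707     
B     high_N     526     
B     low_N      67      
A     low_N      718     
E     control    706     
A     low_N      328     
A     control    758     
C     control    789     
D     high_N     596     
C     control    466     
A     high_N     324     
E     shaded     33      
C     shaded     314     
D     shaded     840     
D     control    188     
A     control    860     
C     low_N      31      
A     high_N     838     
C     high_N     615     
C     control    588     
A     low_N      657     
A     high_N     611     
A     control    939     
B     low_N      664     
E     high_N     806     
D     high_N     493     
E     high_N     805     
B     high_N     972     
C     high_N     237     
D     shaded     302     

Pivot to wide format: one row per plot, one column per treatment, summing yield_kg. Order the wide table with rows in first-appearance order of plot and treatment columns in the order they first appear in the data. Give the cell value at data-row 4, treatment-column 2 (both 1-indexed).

1966

With rows in first-appearance order of plot, row 4 is plot=D. treatment columns in first-appearance order: control, low_N, shaded, high_N; column 2 is low_N.
Long rows with plot=D, treatment=low_N: 993 + 38 + 935 = 1966.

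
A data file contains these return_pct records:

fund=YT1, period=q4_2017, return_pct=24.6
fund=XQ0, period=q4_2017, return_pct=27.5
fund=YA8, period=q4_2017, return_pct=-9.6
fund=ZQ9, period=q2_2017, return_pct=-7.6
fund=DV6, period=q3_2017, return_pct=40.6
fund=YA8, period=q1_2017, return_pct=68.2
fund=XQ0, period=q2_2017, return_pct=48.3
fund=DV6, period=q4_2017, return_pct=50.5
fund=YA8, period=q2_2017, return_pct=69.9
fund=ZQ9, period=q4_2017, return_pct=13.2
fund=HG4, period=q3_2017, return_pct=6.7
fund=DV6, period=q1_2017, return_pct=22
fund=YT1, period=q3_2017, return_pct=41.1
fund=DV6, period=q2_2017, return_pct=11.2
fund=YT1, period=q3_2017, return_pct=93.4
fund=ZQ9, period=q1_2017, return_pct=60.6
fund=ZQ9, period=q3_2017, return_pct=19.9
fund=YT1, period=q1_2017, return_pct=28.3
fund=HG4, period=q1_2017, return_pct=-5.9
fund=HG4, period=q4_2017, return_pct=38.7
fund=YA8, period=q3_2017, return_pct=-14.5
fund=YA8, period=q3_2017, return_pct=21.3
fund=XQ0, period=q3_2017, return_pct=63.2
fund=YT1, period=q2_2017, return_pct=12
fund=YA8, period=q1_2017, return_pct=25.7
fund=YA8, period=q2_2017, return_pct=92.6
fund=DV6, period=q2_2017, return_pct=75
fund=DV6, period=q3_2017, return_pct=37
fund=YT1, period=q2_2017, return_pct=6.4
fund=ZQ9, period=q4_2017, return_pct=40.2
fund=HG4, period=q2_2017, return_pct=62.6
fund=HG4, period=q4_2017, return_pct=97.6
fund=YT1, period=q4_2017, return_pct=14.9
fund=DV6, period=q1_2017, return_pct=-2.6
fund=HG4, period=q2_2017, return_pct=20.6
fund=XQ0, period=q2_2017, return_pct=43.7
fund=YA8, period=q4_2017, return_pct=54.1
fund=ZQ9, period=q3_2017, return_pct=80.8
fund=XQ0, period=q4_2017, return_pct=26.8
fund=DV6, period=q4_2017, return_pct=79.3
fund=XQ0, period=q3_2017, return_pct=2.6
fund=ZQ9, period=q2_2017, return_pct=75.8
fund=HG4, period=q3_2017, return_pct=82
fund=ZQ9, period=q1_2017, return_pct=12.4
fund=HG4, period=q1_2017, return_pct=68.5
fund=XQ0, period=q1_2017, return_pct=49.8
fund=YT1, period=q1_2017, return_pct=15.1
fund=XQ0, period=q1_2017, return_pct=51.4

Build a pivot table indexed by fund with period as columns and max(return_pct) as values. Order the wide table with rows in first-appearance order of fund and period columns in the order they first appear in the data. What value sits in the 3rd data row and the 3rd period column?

With rows in first-appearance order of fund, row 3 is fund=YA8. period columns in first-appearance order: q4_2017, q2_2017, q3_2017, q1_2017; column 3 is q3_2017.
Long rows with fund=YA8, period=q3_2017: max(-14.5, 21.3) = 21.3.

21.3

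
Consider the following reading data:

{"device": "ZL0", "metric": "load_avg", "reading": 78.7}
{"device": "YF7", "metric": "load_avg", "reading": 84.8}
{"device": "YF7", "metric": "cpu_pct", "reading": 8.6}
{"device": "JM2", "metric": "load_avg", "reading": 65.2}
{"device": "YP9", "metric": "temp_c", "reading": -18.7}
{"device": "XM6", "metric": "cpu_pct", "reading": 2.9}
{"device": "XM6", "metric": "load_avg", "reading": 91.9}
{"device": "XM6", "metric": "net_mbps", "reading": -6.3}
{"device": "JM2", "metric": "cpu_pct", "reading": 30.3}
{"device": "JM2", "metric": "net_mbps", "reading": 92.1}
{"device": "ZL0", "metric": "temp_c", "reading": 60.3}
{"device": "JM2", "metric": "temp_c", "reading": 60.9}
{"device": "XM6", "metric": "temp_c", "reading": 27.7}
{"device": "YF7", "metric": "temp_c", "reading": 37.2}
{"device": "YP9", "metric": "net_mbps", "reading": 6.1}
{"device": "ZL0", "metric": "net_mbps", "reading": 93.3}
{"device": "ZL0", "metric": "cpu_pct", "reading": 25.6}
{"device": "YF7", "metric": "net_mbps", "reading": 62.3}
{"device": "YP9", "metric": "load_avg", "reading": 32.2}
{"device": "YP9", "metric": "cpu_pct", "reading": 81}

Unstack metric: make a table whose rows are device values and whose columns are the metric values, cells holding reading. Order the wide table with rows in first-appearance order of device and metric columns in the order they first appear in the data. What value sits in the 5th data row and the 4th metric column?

With rows in first-appearance order of device, row 5 is device=XM6. metric columns in first-appearance order: load_avg, cpu_pct, temp_c, net_mbps; column 4 is net_mbps.
Long rows with device=XM6, metric=net_mbps: reading = -6.3.

-6.3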